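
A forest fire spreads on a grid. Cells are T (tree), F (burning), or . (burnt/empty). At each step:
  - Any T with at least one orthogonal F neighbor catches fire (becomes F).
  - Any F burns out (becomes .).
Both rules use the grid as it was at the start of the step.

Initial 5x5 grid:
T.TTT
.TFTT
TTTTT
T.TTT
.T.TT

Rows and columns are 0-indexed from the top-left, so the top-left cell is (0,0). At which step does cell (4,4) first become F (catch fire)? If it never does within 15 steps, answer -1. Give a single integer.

Step 1: cell (4,4)='T' (+4 fires, +1 burnt)
Step 2: cell (4,4)='T' (+5 fires, +4 burnt)
Step 3: cell (4,4)='T' (+4 fires, +5 burnt)
Step 4: cell (4,4)='T' (+3 fires, +4 burnt)
Step 5: cell (4,4)='F' (+1 fires, +3 burnt)
  -> target ignites at step 5
Step 6: cell (4,4)='.' (+0 fires, +1 burnt)
  fire out at step 6

5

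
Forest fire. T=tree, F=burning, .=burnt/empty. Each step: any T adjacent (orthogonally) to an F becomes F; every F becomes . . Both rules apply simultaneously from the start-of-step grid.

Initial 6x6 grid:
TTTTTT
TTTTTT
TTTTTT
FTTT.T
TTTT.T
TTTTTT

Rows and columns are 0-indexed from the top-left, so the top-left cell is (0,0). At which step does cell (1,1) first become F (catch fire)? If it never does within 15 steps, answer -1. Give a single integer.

Step 1: cell (1,1)='T' (+3 fires, +1 burnt)
Step 2: cell (1,1)='T' (+5 fires, +3 burnt)
Step 3: cell (1,1)='F' (+6 fires, +5 burnt)
  -> target ignites at step 3
Step 4: cell (1,1)='.' (+5 fires, +6 burnt)
Step 5: cell (1,1)='.' (+4 fires, +5 burnt)
Step 6: cell (1,1)='.' (+4 fires, +4 burnt)
Step 7: cell (1,1)='.' (+4 fires, +4 burnt)
Step 8: cell (1,1)='.' (+2 fires, +4 burnt)
Step 9: cell (1,1)='.' (+0 fires, +2 burnt)
  fire out at step 9

3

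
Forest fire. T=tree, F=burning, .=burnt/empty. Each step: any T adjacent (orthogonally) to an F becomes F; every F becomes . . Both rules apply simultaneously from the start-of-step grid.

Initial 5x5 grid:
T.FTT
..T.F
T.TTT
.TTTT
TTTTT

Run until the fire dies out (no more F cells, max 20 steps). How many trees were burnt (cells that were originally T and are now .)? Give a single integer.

Step 1: +4 fires, +2 burnt (F count now 4)
Step 2: +3 fires, +4 burnt (F count now 3)
Step 3: +3 fires, +3 burnt (F count now 3)
Step 4: +3 fires, +3 burnt (F count now 3)
Step 5: +1 fires, +3 burnt (F count now 1)
Step 6: +1 fires, +1 burnt (F count now 1)
Step 7: +0 fires, +1 burnt (F count now 0)
Fire out after step 7
Initially T: 17, now '.': 23
Total burnt (originally-T cells now '.'): 15

Answer: 15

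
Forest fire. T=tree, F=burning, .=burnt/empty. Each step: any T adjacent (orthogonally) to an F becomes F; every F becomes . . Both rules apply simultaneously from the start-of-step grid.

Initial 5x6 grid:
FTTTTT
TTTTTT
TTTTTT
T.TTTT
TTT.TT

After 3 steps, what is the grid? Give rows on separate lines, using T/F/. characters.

Step 1: 2 trees catch fire, 1 burn out
  .FTTTT
  FTTTTT
  TTTTTT
  T.TTTT
  TTT.TT
Step 2: 3 trees catch fire, 2 burn out
  ..FTTT
  .FTTTT
  FTTTTT
  T.TTTT
  TTT.TT
Step 3: 4 trees catch fire, 3 burn out
  ...FTT
  ..FTTT
  .FTTTT
  F.TTTT
  TTT.TT

...FTT
..FTTT
.FTTTT
F.TTTT
TTT.TT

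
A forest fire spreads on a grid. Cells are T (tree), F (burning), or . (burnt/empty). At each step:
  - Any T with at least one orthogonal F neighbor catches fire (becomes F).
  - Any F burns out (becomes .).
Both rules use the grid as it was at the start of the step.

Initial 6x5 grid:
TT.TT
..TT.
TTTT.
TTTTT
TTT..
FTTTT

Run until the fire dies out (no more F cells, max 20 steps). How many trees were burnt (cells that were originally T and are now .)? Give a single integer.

Step 1: +2 fires, +1 burnt (F count now 2)
Step 2: +3 fires, +2 burnt (F count now 3)
Step 3: +4 fires, +3 burnt (F count now 4)
Step 4: +3 fires, +4 burnt (F count now 3)
Step 5: +2 fires, +3 burnt (F count now 2)
Step 6: +3 fires, +2 burnt (F count now 3)
Step 7: +1 fires, +3 burnt (F count now 1)
Step 8: +1 fires, +1 burnt (F count now 1)
Step 9: +1 fires, +1 burnt (F count now 1)
Step 10: +0 fires, +1 burnt (F count now 0)
Fire out after step 10
Initially T: 22, now '.': 28
Total burnt (originally-T cells now '.'): 20

Answer: 20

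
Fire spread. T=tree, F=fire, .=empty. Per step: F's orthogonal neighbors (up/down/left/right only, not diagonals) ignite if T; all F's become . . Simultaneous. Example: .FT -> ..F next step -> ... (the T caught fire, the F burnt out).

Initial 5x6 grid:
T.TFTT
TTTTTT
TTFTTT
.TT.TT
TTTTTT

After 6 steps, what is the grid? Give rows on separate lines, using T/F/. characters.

Step 1: 7 trees catch fire, 2 burn out
  T.F.FT
  TTFFTT
  TF.FTT
  .TF.TT
  TTTTTT
Step 2: 7 trees catch fire, 7 burn out
  T....F
  TF..FT
  F...FT
  .F..TT
  TTFTTT
Step 3: 6 trees catch fire, 7 burn out
  T.....
  F....F
  .....F
  ....FT
  TF.FTT
Step 4: 4 trees catch fire, 6 burn out
  F.....
  ......
  ......
  .....F
  F...FT
Step 5: 1 trees catch fire, 4 burn out
  ......
  ......
  ......
  ......
  .....F
Step 6: 0 trees catch fire, 1 burn out
  ......
  ......
  ......
  ......
  ......

......
......
......
......
......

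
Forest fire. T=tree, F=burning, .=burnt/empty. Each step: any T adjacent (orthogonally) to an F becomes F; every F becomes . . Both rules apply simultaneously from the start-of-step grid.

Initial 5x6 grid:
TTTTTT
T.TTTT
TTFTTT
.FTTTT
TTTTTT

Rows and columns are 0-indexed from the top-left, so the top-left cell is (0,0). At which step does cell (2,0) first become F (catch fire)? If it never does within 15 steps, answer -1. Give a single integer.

Step 1: cell (2,0)='T' (+5 fires, +2 burnt)
Step 2: cell (2,0)='F' (+7 fires, +5 burnt)
  -> target ignites at step 2
Step 3: cell (2,0)='.' (+7 fires, +7 burnt)
Step 4: cell (2,0)='.' (+5 fires, +7 burnt)
Step 5: cell (2,0)='.' (+2 fires, +5 burnt)
Step 6: cell (2,0)='.' (+0 fires, +2 burnt)
  fire out at step 6

2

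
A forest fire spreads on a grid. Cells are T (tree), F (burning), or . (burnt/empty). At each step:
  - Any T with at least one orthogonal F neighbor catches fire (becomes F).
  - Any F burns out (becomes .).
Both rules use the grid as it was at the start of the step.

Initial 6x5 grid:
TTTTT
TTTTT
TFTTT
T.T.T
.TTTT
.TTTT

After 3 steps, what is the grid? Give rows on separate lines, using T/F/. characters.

Step 1: 3 trees catch fire, 1 burn out
  TTTTT
  TFTTT
  F.FTT
  T.T.T
  .TTTT
  .TTTT
Step 2: 6 trees catch fire, 3 burn out
  TFTTT
  F.FTT
  ...FT
  F.F.T
  .TTTT
  .TTTT
Step 3: 5 trees catch fire, 6 burn out
  F.FTT
  ...FT
  ....F
  ....T
  .TFTT
  .TTTT

F.FTT
...FT
....F
....T
.TFTT
.TTTT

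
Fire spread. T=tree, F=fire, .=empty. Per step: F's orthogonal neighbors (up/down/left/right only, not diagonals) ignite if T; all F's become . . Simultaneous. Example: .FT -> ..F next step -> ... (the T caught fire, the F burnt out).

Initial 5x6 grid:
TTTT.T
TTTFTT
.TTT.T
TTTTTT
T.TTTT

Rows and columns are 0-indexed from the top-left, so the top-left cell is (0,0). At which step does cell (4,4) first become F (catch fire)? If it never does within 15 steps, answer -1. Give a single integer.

Step 1: cell (4,4)='T' (+4 fires, +1 burnt)
Step 2: cell (4,4)='T' (+5 fires, +4 burnt)
Step 3: cell (4,4)='T' (+8 fires, +5 burnt)
Step 4: cell (4,4)='F' (+5 fires, +8 burnt)
  -> target ignites at step 4
Step 5: cell (4,4)='.' (+2 fires, +5 burnt)
Step 6: cell (4,4)='.' (+1 fires, +2 burnt)
Step 7: cell (4,4)='.' (+0 fires, +1 burnt)
  fire out at step 7

4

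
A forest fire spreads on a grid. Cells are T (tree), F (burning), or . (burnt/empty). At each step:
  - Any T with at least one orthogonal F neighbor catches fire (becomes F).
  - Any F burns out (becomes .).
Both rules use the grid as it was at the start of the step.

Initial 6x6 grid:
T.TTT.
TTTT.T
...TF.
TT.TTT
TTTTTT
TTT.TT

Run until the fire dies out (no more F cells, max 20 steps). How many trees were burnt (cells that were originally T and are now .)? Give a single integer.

Step 1: +2 fires, +1 burnt (F count now 2)
Step 2: +4 fires, +2 burnt (F count now 4)
Step 3: +5 fires, +4 burnt (F count now 5)
Step 4: +5 fires, +5 burnt (F count now 5)
Step 5: +3 fires, +5 burnt (F count now 3)
Step 6: +4 fires, +3 burnt (F count now 4)
Step 7: +2 fires, +4 burnt (F count now 2)
Step 8: +0 fires, +2 burnt (F count now 0)
Fire out after step 8
Initially T: 26, now '.': 35
Total burnt (originally-T cells now '.'): 25

Answer: 25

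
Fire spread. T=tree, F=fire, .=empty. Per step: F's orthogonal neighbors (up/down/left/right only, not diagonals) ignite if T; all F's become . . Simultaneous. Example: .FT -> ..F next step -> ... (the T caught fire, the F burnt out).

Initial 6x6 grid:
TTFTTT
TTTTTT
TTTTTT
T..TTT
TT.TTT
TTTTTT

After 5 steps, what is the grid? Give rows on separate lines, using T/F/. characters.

Step 1: 3 trees catch fire, 1 burn out
  TF.FTT
  TTFTTT
  TTTTTT
  T..TTT
  TT.TTT
  TTTTTT
Step 2: 5 trees catch fire, 3 burn out
  F...FT
  TF.FTT
  TTFTTT
  T..TTT
  TT.TTT
  TTTTTT
Step 3: 5 trees catch fire, 5 burn out
  .....F
  F...FT
  TF.FTT
  T..TTT
  TT.TTT
  TTTTTT
Step 4: 4 trees catch fire, 5 burn out
  ......
  .....F
  F...FT
  T..FTT
  TT.TTT
  TTTTTT
Step 5: 4 trees catch fire, 4 burn out
  ......
  ......
  .....F
  F...FT
  TT.FTT
  TTTTTT

......
......
.....F
F...FT
TT.FTT
TTTTTT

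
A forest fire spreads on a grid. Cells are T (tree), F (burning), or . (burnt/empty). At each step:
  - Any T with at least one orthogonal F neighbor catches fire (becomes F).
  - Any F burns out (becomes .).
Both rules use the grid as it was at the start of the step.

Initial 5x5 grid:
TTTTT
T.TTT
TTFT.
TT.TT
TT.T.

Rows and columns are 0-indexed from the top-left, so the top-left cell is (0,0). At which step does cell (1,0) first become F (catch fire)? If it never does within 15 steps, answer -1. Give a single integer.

Step 1: cell (1,0)='T' (+3 fires, +1 burnt)
Step 2: cell (1,0)='T' (+5 fires, +3 burnt)
Step 3: cell (1,0)='F' (+8 fires, +5 burnt)
  -> target ignites at step 3
Step 4: cell (1,0)='.' (+3 fires, +8 burnt)
Step 5: cell (1,0)='.' (+0 fires, +3 burnt)
  fire out at step 5

3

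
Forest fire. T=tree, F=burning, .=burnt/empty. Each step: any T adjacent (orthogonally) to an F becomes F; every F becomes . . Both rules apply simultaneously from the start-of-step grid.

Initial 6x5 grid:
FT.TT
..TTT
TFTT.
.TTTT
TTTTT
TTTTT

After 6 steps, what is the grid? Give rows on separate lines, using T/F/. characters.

Step 1: 4 trees catch fire, 2 burn out
  .F.TT
  ..TTT
  F.FT.
  .FTTT
  TTTTT
  TTTTT
Step 2: 4 trees catch fire, 4 burn out
  ...TT
  ..FTT
  ...F.
  ..FTT
  TFTTT
  TTTTT
Step 3: 5 trees catch fire, 4 burn out
  ...TT
  ...FT
  .....
  ...FT
  F.FTT
  TFTTT
Step 4: 6 trees catch fire, 5 burn out
  ...FT
  ....F
  .....
  ....F
  ...FT
  F.FTT
Step 5: 3 trees catch fire, 6 burn out
  ....F
  .....
  .....
  .....
  ....F
  ...FT
Step 6: 1 trees catch fire, 3 burn out
  .....
  .....
  .....
  .....
  .....
  ....F

.....
.....
.....
.....
.....
....F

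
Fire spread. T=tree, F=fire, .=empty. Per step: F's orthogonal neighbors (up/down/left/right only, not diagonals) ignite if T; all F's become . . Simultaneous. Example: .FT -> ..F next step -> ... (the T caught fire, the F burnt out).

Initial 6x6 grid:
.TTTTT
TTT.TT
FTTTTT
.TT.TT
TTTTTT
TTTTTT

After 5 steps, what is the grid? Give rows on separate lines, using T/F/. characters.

Step 1: 2 trees catch fire, 1 burn out
  .TTTTT
  FTT.TT
  .FTTTT
  .TT.TT
  TTTTTT
  TTTTTT
Step 2: 3 trees catch fire, 2 burn out
  .TTTTT
  .FT.TT
  ..FTTT
  .FT.TT
  TTTTTT
  TTTTTT
Step 3: 5 trees catch fire, 3 burn out
  .FTTTT
  ..F.TT
  ...FTT
  ..F.TT
  TFTTTT
  TTTTTT
Step 4: 5 trees catch fire, 5 burn out
  ..FTTT
  ....TT
  ....FT
  ....TT
  F.FTTT
  TFTTTT
Step 5: 7 trees catch fire, 5 burn out
  ...FTT
  ....FT
  .....F
  ....FT
  ...FTT
  F.FTTT

...FTT
....FT
.....F
....FT
...FTT
F.FTTT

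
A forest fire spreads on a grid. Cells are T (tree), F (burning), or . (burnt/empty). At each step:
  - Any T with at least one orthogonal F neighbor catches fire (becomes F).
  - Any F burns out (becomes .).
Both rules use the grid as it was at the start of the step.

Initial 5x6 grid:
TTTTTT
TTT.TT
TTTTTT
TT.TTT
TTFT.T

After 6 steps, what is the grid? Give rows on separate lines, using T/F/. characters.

Step 1: 2 trees catch fire, 1 burn out
  TTTTTT
  TTT.TT
  TTTTTT
  TT.TTT
  TF.F.T
Step 2: 3 trees catch fire, 2 burn out
  TTTTTT
  TTT.TT
  TTTTTT
  TF.FTT
  F....T
Step 3: 4 trees catch fire, 3 burn out
  TTTTTT
  TTT.TT
  TFTFTT
  F...FT
  .....T
Step 4: 5 trees catch fire, 4 burn out
  TTTTTT
  TFT.TT
  F.F.FT
  .....F
  .....T
Step 5: 6 trees catch fire, 5 burn out
  TFTTTT
  F.F.FT
  .....F
  ......
  .....F
Step 6: 4 trees catch fire, 6 burn out
  F.FTFT
  .....F
  ......
  ......
  ......

F.FTFT
.....F
......
......
......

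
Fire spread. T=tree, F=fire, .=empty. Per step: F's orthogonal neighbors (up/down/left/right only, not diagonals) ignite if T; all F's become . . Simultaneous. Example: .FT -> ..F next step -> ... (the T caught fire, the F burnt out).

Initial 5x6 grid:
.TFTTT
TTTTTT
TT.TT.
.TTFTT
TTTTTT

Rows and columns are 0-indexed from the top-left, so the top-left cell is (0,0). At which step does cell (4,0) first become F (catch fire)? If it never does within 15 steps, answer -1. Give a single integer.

Step 1: cell (4,0)='T' (+7 fires, +2 burnt)
Step 2: cell (4,0)='T' (+8 fires, +7 burnt)
Step 3: cell (4,0)='T' (+6 fires, +8 burnt)
Step 4: cell (4,0)='F' (+3 fires, +6 burnt)
  -> target ignites at step 4
Step 5: cell (4,0)='.' (+0 fires, +3 burnt)
  fire out at step 5

4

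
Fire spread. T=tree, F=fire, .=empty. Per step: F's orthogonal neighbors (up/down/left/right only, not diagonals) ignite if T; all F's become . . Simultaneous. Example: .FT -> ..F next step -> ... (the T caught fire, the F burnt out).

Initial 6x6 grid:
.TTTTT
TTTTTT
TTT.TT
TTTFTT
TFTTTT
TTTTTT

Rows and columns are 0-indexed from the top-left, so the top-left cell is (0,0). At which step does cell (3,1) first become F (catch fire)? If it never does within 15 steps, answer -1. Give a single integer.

Step 1: cell (3,1)='F' (+7 fires, +2 burnt)
  -> target ignites at step 1
Step 2: cell (3,1)='.' (+9 fires, +7 burnt)
Step 3: cell (3,1)='.' (+7 fires, +9 burnt)
Step 4: cell (3,1)='.' (+7 fires, +7 burnt)
Step 5: cell (3,1)='.' (+2 fires, +7 burnt)
Step 6: cell (3,1)='.' (+0 fires, +2 burnt)
  fire out at step 6

1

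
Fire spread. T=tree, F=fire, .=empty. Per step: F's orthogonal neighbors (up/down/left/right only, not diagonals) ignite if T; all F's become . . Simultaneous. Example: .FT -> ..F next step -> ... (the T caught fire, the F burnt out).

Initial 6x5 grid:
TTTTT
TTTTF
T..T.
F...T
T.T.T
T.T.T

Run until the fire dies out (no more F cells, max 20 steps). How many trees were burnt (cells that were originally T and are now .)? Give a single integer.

Answer: 13

Derivation:
Step 1: +4 fires, +2 burnt (F count now 4)
Step 2: +5 fires, +4 burnt (F count now 5)
Step 3: +3 fires, +5 burnt (F count now 3)
Step 4: +1 fires, +3 burnt (F count now 1)
Step 5: +0 fires, +1 burnt (F count now 0)
Fire out after step 5
Initially T: 18, now '.': 25
Total burnt (originally-T cells now '.'): 13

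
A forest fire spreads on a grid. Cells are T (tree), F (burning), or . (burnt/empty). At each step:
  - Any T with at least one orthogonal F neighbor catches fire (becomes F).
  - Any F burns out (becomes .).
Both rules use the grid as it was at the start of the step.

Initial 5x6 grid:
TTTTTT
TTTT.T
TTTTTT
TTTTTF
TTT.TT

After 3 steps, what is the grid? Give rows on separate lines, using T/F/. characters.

Step 1: 3 trees catch fire, 1 burn out
  TTTTTT
  TTTT.T
  TTTTTF
  TTTTF.
  TTT.TF
Step 2: 4 trees catch fire, 3 burn out
  TTTTTT
  TTTT.F
  TTTTF.
  TTTF..
  TTT.F.
Step 3: 3 trees catch fire, 4 burn out
  TTTTTF
  TTTT..
  TTTF..
  TTF...
  TTT...

TTTTTF
TTTT..
TTTF..
TTF...
TTT...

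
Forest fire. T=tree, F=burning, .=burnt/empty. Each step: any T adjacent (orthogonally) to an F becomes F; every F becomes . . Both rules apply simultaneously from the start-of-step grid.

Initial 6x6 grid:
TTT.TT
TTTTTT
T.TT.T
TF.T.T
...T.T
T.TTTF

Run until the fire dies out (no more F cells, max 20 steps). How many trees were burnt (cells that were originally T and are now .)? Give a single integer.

Step 1: +3 fires, +2 burnt (F count now 3)
Step 2: +3 fires, +3 burnt (F count now 3)
Step 3: +4 fires, +3 burnt (F count now 4)
Step 4: +4 fires, +4 burnt (F count now 4)
Step 5: +5 fires, +4 burnt (F count now 5)
Step 6: +4 fires, +5 burnt (F count now 4)
Step 7: +0 fires, +4 burnt (F count now 0)
Fire out after step 7
Initially T: 24, now '.': 35
Total burnt (originally-T cells now '.'): 23

Answer: 23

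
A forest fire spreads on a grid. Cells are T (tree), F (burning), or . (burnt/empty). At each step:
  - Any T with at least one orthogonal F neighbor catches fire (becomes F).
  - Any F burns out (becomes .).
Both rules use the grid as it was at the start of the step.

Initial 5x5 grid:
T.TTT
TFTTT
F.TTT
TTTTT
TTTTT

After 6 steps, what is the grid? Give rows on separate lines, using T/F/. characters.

Step 1: 3 trees catch fire, 2 burn out
  T.TTT
  F.FTT
  ..TTT
  FTTTT
  TTTTT
Step 2: 6 trees catch fire, 3 burn out
  F.FTT
  ...FT
  ..FTT
  .FTTT
  FTTTT
Step 3: 5 trees catch fire, 6 burn out
  ...FT
  ....F
  ...FT
  ..FTT
  .FTTT
Step 4: 4 trees catch fire, 5 burn out
  ....F
  .....
  ....F
  ...FT
  ..FTT
Step 5: 2 trees catch fire, 4 burn out
  .....
  .....
  .....
  ....F
  ...FT
Step 6: 1 trees catch fire, 2 burn out
  .....
  .....
  .....
  .....
  ....F

.....
.....
.....
.....
....F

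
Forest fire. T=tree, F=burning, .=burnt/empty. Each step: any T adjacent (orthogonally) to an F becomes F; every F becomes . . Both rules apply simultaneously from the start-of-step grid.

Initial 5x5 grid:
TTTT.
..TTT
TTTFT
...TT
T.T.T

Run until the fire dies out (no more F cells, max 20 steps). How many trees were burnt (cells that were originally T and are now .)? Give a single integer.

Step 1: +4 fires, +1 burnt (F count now 4)
Step 2: +5 fires, +4 burnt (F count now 5)
Step 3: +3 fires, +5 burnt (F count now 3)
Step 4: +1 fires, +3 burnt (F count now 1)
Step 5: +1 fires, +1 burnt (F count now 1)
Step 6: +0 fires, +1 burnt (F count now 0)
Fire out after step 6
Initially T: 16, now '.': 23
Total burnt (originally-T cells now '.'): 14

Answer: 14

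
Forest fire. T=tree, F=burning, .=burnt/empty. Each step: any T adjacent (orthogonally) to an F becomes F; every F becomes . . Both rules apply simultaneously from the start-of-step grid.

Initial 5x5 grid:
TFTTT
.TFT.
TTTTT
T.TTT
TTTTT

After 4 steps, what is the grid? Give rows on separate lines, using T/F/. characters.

Step 1: 5 trees catch fire, 2 burn out
  F.FTT
  .F.F.
  TTFTT
  T.TTT
  TTTTT
Step 2: 4 trees catch fire, 5 burn out
  ...FT
  .....
  TF.FT
  T.FTT
  TTTTT
Step 3: 5 trees catch fire, 4 burn out
  ....F
  .....
  F...F
  T..FT
  TTFTT
Step 4: 4 trees catch fire, 5 burn out
  .....
  .....
  .....
  F...F
  TF.FT

.....
.....
.....
F...F
TF.FT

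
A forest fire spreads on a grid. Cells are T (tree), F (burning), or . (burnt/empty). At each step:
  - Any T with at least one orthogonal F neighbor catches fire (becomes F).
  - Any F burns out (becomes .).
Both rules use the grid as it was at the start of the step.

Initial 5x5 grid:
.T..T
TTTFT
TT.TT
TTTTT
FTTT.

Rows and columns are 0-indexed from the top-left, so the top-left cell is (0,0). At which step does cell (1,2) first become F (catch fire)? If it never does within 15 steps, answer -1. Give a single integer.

Step 1: cell (1,2)='F' (+5 fires, +2 burnt)
  -> target ignites at step 1
Step 2: cell (1,2)='.' (+7 fires, +5 burnt)
Step 3: cell (1,2)='.' (+6 fires, +7 burnt)
Step 4: cell (1,2)='.' (+0 fires, +6 burnt)
  fire out at step 4

1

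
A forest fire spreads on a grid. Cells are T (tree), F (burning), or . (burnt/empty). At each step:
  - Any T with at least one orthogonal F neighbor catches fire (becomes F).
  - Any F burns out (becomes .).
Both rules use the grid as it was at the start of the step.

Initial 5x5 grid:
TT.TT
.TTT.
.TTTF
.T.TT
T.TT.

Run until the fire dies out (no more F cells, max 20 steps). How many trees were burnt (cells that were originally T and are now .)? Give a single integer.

Step 1: +2 fires, +1 burnt (F count now 2)
Step 2: +3 fires, +2 burnt (F count now 3)
Step 3: +4 fires, +3 burnt (F count now 4)
Step 4: +4 fires, +4 burnt (F count now 4)
Step 5: +1 fires, +4 burnt (F count now 1)
Step 6: +1 fires, +1 burnt (F count now 1)
Step 7: +0 fires, +1 burnt (F count now 0)
Fire out after step 7
Initially T: 16, now '.': 24
Total burnt (originally-T cells now '.'): 15

Answer: 15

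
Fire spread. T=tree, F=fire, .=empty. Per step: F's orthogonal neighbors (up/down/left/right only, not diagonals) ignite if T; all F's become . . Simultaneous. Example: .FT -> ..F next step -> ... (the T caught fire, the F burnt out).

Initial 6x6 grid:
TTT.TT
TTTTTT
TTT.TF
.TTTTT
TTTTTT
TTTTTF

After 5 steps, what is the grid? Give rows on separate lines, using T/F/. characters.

Step 1: 5 trees catch fire, 2 burn out
  TTT.TT
  TTTTTF
  TTT.F.
  .TTTTF
  TTTTTF
  TTTTF.
Step 2: 5 trees catch fire, 5 burn out
  TTT.TF
  TTTTF.
  TTT...
  .TTTF.
  TTTTF.
  TTTF..
Step 3: 5 trees catch fire, 5 burn out
  TTT.F.
  TTTF..
  TTT...
  .TTF..
  TTTF..
  TTF...
Step 4: 4 trees catch fire, 5 burn out
  TTT...
  TTF...
  TTT...
  .TF...
  TTF...
  TF....
Step 5: 6 trees catch fire, 4 burn out
  TTF...
  TF....
  TTF...
  .F....
  TF....
  F.....

TTF...
TF....
TTF...
.F....
TF....
F.....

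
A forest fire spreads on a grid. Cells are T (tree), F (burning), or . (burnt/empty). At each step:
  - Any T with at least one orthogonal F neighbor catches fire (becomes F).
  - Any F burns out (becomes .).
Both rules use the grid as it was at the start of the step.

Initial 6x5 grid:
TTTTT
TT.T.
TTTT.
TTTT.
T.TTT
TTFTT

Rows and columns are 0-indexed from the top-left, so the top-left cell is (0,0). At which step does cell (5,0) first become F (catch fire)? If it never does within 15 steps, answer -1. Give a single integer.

Step 1: cell (5,0)='T' (+3 fires, +1 burnt)
Step 2: cell (5,0)='F' (+4 fires, +3 burnt)
  -> target ignites at step 2
Step 3: cell (5,0)='.' (+5 fires, +4 burnt)
Step 4: cell (5,0)='.' (+3 fires, +5 burnt)
Step 5: cell (5,0)='.' (+3 fires, +3 burnt)
Step 6: cell (5,0)='.' (+3 fires, +3 burnt)
Step 7: cell (5,0)='.' (+3 fires, +3 burnt)
Step 8: cell (5,0)='.' (+0 fires, +3 burnt)
  fire out at step 8

2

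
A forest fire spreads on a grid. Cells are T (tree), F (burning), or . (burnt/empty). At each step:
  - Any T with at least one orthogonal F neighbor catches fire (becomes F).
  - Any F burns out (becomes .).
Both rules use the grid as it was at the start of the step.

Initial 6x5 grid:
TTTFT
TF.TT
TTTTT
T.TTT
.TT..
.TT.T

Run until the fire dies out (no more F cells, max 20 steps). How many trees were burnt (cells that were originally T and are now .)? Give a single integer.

Step 1: +6 fires, +2 burnt (F count now 6)
Step 2: +5 fires, +6 burnt (F count now 5)
Step 3: +4 fires, +5 burnt (F count now 4)
Step 4: +2 fires, +4 burnt (F count now 2)
Step 5: +2 fires, +2 burnt (F count now 2)
Step 6: +1 fires, +2 burnt (F count now 1)
Step 7: +0 fires, +1 burnt (F count now 0)
Fire out after step 7
Initially T: 21, now '.': 29
Total burnt (originally-T cells now '.'): 20

Answer: 20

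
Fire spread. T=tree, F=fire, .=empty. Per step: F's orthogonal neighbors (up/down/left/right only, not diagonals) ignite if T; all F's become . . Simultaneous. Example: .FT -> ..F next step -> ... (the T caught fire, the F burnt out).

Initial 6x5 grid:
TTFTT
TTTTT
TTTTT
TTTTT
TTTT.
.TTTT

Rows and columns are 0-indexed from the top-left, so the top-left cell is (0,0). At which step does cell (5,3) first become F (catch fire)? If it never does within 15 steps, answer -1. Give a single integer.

Step 1: cell (5,3)='T' (+3 fires, +1 burnt)
Step 2: cell (5,3)='T' (+5 fires, +3 burnt)
Step 3: cell (5,3)='T' (+5 fires, +5 burnt)
Step 4: cell (5,3)='T' (+5 fires, +5 burnt)
Step 5: cell (5,3)='T' (+5 fires, +5 burnt)
Step 6: cell (5,3)='F' (+3 fires, +5 burnt)
  -> target ignites at step 6
Step 7: cell (5,3)='.' (+1 fires, +3 burnt)
Step 8: cell (5,3)='.' (+0 fires, +1 burnt)
  fire out at step 8

6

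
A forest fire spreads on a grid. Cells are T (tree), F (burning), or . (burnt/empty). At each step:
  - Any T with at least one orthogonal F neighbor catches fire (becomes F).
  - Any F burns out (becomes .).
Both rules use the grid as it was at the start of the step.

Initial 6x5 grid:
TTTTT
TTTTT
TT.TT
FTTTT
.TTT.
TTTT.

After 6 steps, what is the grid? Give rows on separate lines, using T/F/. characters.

Step 1: 2 trees catch fire, 1 burn out
  TTTTT
  TTTTT
  FT.TT
  .FTTT
  .TTT.
  TTTT.
Step 2: 4 trees catch fire, 2 burn out
  TTTTT
  FTTTT
  .F.TT
  ..FTT
  .FTT.
  TTTT.
Step 3: 5 trees catch fire, 4 burn out
  FTTTT
  .FTTT
  ...TT
  ...FT
  ..FT.
  TFTT.
Step 4: 7 trees catch fire, 5 burn out
  .FTTT
  ..FTT
  ...FT
  ....F
  ...F.
  F.FT.
Step 5: 4 trees catch fire, 7 burn out
  ..FTT
  ...FT
  ....F
  .....
  .....
  ...F.
Step 6: 2 trees catch fire, 4 burn out
  ...FT
  ....F
  .....
  .....
  .....
  .....

...FT
....F
.....
.....
.....
.....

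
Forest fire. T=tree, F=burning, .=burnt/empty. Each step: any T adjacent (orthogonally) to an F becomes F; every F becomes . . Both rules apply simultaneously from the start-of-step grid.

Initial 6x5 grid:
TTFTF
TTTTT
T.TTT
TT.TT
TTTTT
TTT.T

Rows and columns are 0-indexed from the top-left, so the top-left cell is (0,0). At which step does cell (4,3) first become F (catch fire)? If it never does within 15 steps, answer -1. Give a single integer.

Step 1: cell (4,3)='T' (+4 fires, +2 burnt)
Step 2: cell (4,3)='T' (+5 fires, +4 burnt)
Step 3: cell (4,3)='T' (+3 fires, +5 burnt)
Step 4: cell (4,3)='T' (+3 fires, +3 burnt)
Step 5: cell (4,3)='F' (+3 fires, +3 burnt)
  -> target ignites at step 5
Step 6: cell (4,3)='.' (+3 fires, +3 burnt)
Step 7: cell (4,3)='.' (+3 fires, +3 burnt)
Step 8: cell (4,3)='.' (+1 fires, +3 burnt)
Step 9: cell (4,3)='.' (+0 fires, +1 burnt)
  fire out at step 9

5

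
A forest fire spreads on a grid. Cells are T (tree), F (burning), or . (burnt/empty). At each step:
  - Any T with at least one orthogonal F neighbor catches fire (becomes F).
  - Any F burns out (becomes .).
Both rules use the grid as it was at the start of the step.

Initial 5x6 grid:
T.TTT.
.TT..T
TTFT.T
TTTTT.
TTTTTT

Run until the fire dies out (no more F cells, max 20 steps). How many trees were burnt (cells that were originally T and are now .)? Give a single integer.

Answer: 19

Derivation:
Step 1: +4 fires, +1 burnt (F count now 4)
Step 2: +6 fires, +4 burnt (F count now 6)
Step 3: +5 fires, +6 burnt (F count now 5)
Step 4: +3 fires, +5 burnt (F count now 3)
Step 5: +1 fires, +3 burnt (F count now 1)
Step 6: +0 fires, +1 burnt (F count now 0)
Fire out after step 6
Initially T: 22, now '.': 27
Total burnt (originally-T cells now '.'): 19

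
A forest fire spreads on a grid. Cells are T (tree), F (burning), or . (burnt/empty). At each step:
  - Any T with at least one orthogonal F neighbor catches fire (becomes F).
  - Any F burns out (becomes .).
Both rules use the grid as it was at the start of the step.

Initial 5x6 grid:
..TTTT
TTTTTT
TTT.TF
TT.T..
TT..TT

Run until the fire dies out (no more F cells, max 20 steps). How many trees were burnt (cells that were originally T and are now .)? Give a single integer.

Step 1: +2 fires, +1 burnt (F count now 2)
Step 2: +2 fires, +2 burnt (F count now 2)
Step 3: +2 fires, +2 burnt (F count now 2)
Step 4: +2 fires, +2 burnt (F count now 2)
Step 5: +3 fires, +2 burnt (F count now 3)
Step 6: +2 fires, +3 burnt (F count now 2)
Step 7: +2 fires, +2 burnt (F count now 2)
Step 8: +2 fires, +2 burnt (F count now 2)
Step 9: +1 fires, +2 burnt (F count now 1)
Step 10: +0 fires, +1 burnt (F count now 0)
Fire out after step 10
Initially T: 21, now '.': 27
Total burnt (originally-T cells now '.'): 18

Answer: 18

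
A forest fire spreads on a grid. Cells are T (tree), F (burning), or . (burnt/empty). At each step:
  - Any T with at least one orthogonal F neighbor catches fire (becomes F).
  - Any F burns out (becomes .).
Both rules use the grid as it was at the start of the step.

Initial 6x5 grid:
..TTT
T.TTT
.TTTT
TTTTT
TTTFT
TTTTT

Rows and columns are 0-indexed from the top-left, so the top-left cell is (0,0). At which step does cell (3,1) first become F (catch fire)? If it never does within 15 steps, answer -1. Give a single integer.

Step 1: cell (3,1)='T' (+4 fires, +1 burnt)
Step 2: cell (3,1)='T' (+6 fires, +4 burnt)
Step 3: cell (3,1)='F' (+6 fires, +6 burnt)
  -> target ignites at step 3
Step 4: cell (3,1)='.' (+6 fires, +6 burnt)
Step 5: cell (3,1)='.' (+2 fires, +6 burnt)
Step 6: cell (3,1)='.' (+0 fires, +2 burnt)
  fire out at step 6

3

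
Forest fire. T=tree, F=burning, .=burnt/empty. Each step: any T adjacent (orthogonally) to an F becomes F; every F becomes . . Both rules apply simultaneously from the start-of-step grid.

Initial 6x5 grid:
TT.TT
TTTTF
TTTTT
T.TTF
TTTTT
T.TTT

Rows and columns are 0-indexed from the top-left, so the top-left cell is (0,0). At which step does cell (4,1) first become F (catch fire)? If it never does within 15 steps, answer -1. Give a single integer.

Step 1: cell (4,1)='T' (+5 fires, +2 burnt)
Step 2: cell (4,1)='T' (+6 fires, +5 burnt)
Step 3: cell (4,1)='T' (+4 fires, +6 burnt)
Step 4: cell (4,1)='F' (+5 fires, +4 burnt)
  -> target ignites at step 4
Step 5: cell (4,1)='.' (+3 fires, +5 burnt)
Step 6: cell (4,1)='.' (+2 fires, +3 burnt)
Step 7: cell (4,1)='.' (+0 fires, +2 burnt)
  fire out at step 7

4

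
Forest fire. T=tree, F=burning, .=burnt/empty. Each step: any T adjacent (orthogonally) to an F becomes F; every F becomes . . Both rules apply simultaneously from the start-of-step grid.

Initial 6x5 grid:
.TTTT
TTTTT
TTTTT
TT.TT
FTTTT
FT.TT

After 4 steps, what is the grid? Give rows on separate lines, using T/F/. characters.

Step 1: 3 trees catch fire, 2 burn out
  .TTTT
  TTTTT
  TTTTT
  FT.TT
  .FTTT
  .F.TT
Step 2: 3 trees catch fire, 3 burn out
  .TTTT
  TTTTT
  FTTTT
  .F.TT
  ..FTT
  ...TT
Step 3: 3 trees catch fire, 3 burn out
  .TTTT
  FTTTT
  .FTTT
  ...TT
  ...FT
  ...TT
Step 4: 5 trees catch fire, 3 burn out
  .TTTT
  .FTTT
  ..FTT
  ...FT
  ....F
  ...FT

.TTTT
.FTTT
..FTT
...FT
....F
...FT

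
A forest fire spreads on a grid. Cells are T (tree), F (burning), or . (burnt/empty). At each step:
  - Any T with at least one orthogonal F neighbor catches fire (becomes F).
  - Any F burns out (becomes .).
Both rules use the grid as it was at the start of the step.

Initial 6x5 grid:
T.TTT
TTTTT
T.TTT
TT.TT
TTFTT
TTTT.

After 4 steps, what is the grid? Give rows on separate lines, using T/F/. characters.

Step 1: 3 trees catch fire, 1 burn out
  T.TTT
  TTTTT
  T.TTT
  TT.TT
  TF.FT
  TTFT.
Step 2: 6 trees catch fire, 3 burn out
  T.TTT
  TTTTT
  T.TTT
  TF.FT
  F...F
  TF.F.
Step 3: 4 trees catch fire, 6 burn out
  T.TTT
  TTTTT
  T.TFT
  F...F
  .....
  F....
Step 4: 4 trees catch fire, 4 burn out
  T.TTT
  TTTFT
  F.F.F
  .....
  .....
  .....

T.TTT
TTTFT
F.F.F
.....
.....
.....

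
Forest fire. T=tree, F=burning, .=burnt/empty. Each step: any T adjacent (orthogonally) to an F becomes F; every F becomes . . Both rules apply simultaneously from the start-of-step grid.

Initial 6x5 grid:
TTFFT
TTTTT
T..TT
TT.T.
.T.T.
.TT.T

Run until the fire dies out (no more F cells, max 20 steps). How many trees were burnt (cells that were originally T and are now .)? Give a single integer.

Step 1: +4 fires, +2 burnt (F count now 4)
Step 2: +4 fires, +4 burnt (F count now 4)
Step 3: +3 fires, +4 burnt (F count now 3)
Step 4: +2 fires, +3 burnt (F count now 2)
Step 5: +1 fires, +2 burnt (F count now 1)
Step 6: +1 fires, +1 burnt (F count now 1)
Step 7: +1 fires, +1 burnt (F count now 1)
Step 8: +1 fires, +1 burnt (F count now 1)
Step 9: +1 fires, +1 burnt (F count now 1)
Step 10: +0 fires, +1 burnt (F count now 0)
Fire out after step 10
Initially T: 19, now '.': 29
Total burnt (originally-T cells now '.'): 18

Answer: 18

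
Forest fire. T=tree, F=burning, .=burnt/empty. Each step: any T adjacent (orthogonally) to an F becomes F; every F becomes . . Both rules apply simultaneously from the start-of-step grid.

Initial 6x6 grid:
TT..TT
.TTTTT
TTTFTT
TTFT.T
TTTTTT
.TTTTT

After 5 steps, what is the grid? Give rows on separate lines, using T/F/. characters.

Step 1: 6 trees catch fire, 2 burn out
  TT..TT
  .TTFTT
  TTF.FT
  TF.F.T
  TTFTTT
  .TTTTT
Step 2: 8 trees catch fire, 6 burn out
  TT..TT
  .TF.FT
  TF...F
  F....T
  TF.FTT
  .TFTTT
Step 3: 9 trees catch fire, 8 burn out
  TT..FT
  .F...F
  F.....
  .....F
  F...FT
  .F.FTT
Step 4: 4 trees catch fire, 9 burn out
  TF...F
  ......
  ......
  ......
  .....F
  ....FT
Step 5: 2 trees catch fire, 4 burn out
  F.....
  ......
  ......
  ......
  ......
  .....F

F.....
......
......
......
......
.....F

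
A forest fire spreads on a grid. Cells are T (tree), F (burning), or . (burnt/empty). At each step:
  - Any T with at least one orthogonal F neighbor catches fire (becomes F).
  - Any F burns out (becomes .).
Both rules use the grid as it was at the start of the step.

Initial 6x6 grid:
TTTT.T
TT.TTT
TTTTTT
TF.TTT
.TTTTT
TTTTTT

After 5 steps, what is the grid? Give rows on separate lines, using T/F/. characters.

Step 1: 3 trees catch fire, 1 burn out
  TTTT.T
  TT.TTT
  TFTTTT
  F..TTT
  .FTTTT
  TTTTTT
Step 2: 5 trees catch fire, 3 burn out
  TTTT.T
  TF.TTT
  F.FTTT
  ...TTT
  ..FTTT
  TFTTTT
Step 3: 6 trees catch fire, 5 burn out
  TFTT.T
  F..TTT
  ...FTT
  ...TTT
  ...FTT
  F.FTTT
Step 4: 7 trees catch fire, 6 burn out
  F.FT.T
  ...FTT
  ....FT
  ...FTT
  ....FT
  ...FTT
Step 5: 6 trees catch fire, 7 burn out
  ...F.T
  ....FT
  .....F
  ....FT
  .....F
  ....FT

...F.T
....FT
.....F
....FT
.....F
....FT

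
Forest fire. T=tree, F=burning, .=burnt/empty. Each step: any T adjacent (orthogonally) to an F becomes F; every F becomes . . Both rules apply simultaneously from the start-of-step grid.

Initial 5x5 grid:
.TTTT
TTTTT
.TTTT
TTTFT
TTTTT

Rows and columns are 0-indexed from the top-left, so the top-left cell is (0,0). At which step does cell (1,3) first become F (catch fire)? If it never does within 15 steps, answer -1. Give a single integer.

Step 1: cell (1,3)='T' (+4 fires, +1 burnt)
Step 2: cell (1,3)='F' (+6 fires, +4 burnt)
  -> target ignites at step 2
Step 3: cell (1,3)='.' (+6 fires, +6 burnt)
Step 4: cell (1,3)='.' (+4 fires, +6 burnt)
Step 5: cell (1,3)='.' (+2 fires, +4 burnt)
Step 6: cell (1,3)='.' (+0 fires, +2 burnt)
  fire out at step 6

2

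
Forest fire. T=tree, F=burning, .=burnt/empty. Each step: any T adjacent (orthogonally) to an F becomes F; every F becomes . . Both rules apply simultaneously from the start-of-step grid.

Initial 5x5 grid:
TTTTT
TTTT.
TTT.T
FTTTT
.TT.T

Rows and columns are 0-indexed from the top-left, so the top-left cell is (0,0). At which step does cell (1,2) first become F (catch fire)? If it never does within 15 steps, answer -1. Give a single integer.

Step 1: cell (1,2)='T' (+2 fires, +1 burnt)
Step 2: cell (1,2)='T' (+4 fires, +2 burnt)
Step 3: cell (1,2)='T' (+5 fires, +4 burnt)
Step 4: cell (1,2)='F' (+3 fires, +5 burnt)
  -> target ignites at step 4
Step 5: cell (1,2)='.' (+4 fires, +3 burnt)
Step 6: cell (1,2)='.' (+1 fires, +4 burnt)
Step 7: cell (1,2)='.' (+1 fires, +1 burnt)
Step 8: cell (1,2)='.' (+0 fires, +1 burnt)
  fire out at step 8

4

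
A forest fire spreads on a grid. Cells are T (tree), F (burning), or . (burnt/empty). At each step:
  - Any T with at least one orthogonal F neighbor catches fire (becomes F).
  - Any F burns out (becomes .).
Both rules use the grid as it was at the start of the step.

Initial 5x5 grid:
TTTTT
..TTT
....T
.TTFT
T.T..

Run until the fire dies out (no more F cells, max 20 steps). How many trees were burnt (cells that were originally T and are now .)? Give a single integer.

Step 1: +2 fires, +1 burnt (F count now 2)
Step 2: +3 fires, +2 burnt (F count now 3)
Step 3: +1 fires, +3 burnt (F count now 1)
Step 4: +2 fires, +1 burnt (F count now 2)
Step 5: +2 fires, +2 burnt (F count now 2)
Step 6: +1 fires, +2 burnt (F count now 1)
Step 7: +1 fires, +1 burnt (F count now 1)
Step 8: +1 fires, +1 burnt (F count now 1)
Step 9: +0 fires, +1 burnt (F count now 0)
Fire out after step 9
Initially T: 14, now '.': 24
Total burnt (originally-T cells now '.'): 13

Answer: 13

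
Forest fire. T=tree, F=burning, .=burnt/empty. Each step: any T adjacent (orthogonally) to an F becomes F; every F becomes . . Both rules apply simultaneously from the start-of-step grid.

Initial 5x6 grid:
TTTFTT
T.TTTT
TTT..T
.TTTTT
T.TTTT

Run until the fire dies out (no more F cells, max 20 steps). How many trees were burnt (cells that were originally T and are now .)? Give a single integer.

Step 1: +3 fires, +1 burnt (F count now 3)
Step 2: +4 fires, +3 burnt (F count now 4)
Step 3: +3 fires, +4 burnt (F count now 3)
Step 4: +4 fires, +3 burnt (F count now 4)
Step 5: +5 fires, +4 burnt (F count now 5)
Step 6: +3 fires, +5 burnt (F count now 3)
Step 7: +1 fires, +3 burnt (F count now 1)
Step 8: +0 fires, +1 burnt (F count now 0)
Fire out after step 8
Initially T: 24, now '.': 29
Total burnt (originally-T cells now '.'): 23

Answer: 23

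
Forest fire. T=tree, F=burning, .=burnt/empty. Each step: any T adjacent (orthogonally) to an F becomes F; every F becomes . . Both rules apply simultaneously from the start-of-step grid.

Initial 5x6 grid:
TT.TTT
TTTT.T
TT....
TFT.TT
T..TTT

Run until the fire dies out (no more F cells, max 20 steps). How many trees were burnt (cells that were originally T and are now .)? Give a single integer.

Step 1: +3 fires, +1 burnt (F count now 3)
Step 2: +3 fires, +3 burnt (F count now 3)
Step 3: +3 fires, +3 burnt (F count now 3)
Step 4: +2 fires, +3 burnt (F count now 2)
Step 5: +1 fires, +2 burnt (F count now 1)
Step 6: +1 fires, +1 burnt (F count now 1)
Step 7: +1 fires, +1 burnt (F count now 1)
Step 8: +1 fires, +1 burnt (F count now 1)
Step 9: +0 fires, +1 burnt (F count now 0)
Fire out after step 9
Initially T: 20, now '.': 25
Total burnt (originally-T cells now '.'): 15

Answer: 15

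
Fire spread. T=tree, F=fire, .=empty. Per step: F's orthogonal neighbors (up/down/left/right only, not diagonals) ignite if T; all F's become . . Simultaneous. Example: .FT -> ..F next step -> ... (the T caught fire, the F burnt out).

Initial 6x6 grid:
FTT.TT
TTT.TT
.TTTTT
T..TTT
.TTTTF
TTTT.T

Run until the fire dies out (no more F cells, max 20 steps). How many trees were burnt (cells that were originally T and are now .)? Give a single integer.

Answer: 26

Derivation:
Step 1: +5 fires, +2 burnt (F count now 5)
Step 2: +5 fires, +5 burnt (F count now 5)
Step 3: +7 fires, +5 burnt (F count now 7)
Step 4: +6 fires, +7 burnt (F count now 6)
Step 5: +2 fires, +6 burnt (F count now 2)
Step 6: +1 fires, +2 burnt (F count now 1)
Step 7: +0 fires, +1 burnt (F count now 0)
Fire out after step 7
Initially T: 27, now '.': 35
Total burnt (originally-T cells now '.'): 26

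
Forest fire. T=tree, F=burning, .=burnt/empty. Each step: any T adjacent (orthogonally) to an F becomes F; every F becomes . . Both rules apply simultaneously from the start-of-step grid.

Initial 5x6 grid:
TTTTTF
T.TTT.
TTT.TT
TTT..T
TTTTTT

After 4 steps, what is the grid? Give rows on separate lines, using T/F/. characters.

Step 1: 1 trees catch fire, 1 burn out
  TTTTF.
  T.TTT.
  TTT.TT
  TTT..T
  TTTTTT
Step 2: 2 trees catch fire, 1 burn out
  TTTF..
  T.TTF.
  TTT.TT
  TTT..T
  TTTTTT
Step 3: 3 trees catch fire, 2 burn out
  TTF...
  T.TF..
  TTT.FT
  TTT..T
  TTTTTT
Step 4: 3 trees catch fire, 3 burn out
  TF....
  T.F...
  TTT..F
  TTT..T
  TTTTTT

TF....
T.F...
TTT..F
TTT..T
TTTTTT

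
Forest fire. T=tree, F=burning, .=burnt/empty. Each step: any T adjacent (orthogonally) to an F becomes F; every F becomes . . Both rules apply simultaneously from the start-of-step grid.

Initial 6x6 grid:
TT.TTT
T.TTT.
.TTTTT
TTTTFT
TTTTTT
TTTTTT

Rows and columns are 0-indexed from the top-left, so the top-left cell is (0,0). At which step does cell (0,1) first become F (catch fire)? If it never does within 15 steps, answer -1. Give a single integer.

Step 1: cell (0,1)='T' (+4 fires, +1 burnt)
Step 2: cell (0,1)='T' (+7 fires, +4 burnt)
Step 3: cell (0,1)='T' (+7 fires, +7 burnt)
Step 4: cell (0,1)='T' (+7 fires, +7 burnt)
Step 5: cell (0,1)='T' (+2 fires, +7 burnt)
Step 6: cell (0,1)='T' (+1 fires, +2 burnt)
Step 7: cell (0,1)='T' (+0 fires, +1 burnt)
  fire out at step 7
Target never catches fire within 15 steps

-1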